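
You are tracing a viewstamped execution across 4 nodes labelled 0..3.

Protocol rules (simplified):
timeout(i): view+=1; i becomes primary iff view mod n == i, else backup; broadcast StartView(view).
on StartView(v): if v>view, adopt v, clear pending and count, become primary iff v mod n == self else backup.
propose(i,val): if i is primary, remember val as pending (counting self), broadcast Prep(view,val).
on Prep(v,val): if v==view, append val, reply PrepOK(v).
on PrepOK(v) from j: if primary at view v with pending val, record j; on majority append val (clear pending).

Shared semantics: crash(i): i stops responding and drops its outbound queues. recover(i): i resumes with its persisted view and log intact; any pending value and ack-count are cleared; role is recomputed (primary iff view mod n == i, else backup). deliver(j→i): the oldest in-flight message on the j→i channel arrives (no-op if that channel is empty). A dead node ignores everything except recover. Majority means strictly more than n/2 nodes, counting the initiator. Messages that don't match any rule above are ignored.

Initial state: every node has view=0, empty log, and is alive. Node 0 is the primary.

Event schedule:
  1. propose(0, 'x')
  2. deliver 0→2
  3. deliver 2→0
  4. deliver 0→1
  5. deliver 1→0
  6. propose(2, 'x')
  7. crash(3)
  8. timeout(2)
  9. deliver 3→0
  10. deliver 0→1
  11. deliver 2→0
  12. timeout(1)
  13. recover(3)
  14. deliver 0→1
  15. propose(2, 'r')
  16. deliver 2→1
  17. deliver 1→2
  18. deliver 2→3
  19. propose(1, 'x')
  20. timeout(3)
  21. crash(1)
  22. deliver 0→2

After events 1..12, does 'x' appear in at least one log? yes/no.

yes

step 1 propose(0,'x'): —
step 2 deliver 0→2: 2={back,v=0,log=x}
step 3 deliver 2→0: —
step 4 deliver 0→1: 1={back,v=0,log=x}
step 5 deliver 1→0: 0={prim,v=0,log=x}
step 6 propose(2,'x'): —
step 7 crash(3): 3={✗back,v=0,log=-}
step 8 timeout(2): 2={back,v=1,log=x}
step 9 deliver 3→0: —
step 10 deliver 0→1: —
step 11 deliver 2→0: 0={back,v=1,log=x}
step 12 timeout(1): 1={prim,v=1,log=x}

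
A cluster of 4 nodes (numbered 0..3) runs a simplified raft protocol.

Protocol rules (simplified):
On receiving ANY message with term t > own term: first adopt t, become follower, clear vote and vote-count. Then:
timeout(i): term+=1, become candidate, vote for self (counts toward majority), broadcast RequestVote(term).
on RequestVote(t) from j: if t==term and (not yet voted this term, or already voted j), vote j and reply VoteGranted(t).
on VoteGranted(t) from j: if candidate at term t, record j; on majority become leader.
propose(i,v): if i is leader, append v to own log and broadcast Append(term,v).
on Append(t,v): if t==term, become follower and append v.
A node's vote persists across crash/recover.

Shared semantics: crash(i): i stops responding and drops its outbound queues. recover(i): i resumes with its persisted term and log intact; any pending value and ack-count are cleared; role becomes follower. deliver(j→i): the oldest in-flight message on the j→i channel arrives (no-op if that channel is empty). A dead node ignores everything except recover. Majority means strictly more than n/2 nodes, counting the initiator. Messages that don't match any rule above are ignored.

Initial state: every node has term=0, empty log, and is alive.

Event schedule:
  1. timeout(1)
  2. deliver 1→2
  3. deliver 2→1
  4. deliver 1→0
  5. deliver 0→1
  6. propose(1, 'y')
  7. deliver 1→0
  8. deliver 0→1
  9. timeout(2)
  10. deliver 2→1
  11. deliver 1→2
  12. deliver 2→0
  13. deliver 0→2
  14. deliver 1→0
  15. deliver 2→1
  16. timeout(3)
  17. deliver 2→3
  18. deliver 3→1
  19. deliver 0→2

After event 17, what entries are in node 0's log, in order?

y

1. timeout(1):  <1:cand t1 ->
2. deliver 1→2:  <2:foll t1 ->
3. deliver 2→1:  nop
4. deliver 1→0:  <0:foll t1 ->
5. deliver 0→1:  <1:lead t1 ->
6. propose(1,'y'):  <1:lead t1 y>
7. deliver 1→0:  <0:foll t1 y>
8. deliver 0→1:  nop
9. timeout(2):  <2:cand t2 ->
10. deliver 2→1:  <1:foll t2 y>
11. deliver 1→2:  nop
12. deliver 2→0:  <0:foll t2 y>
13. deliver 0→2:  nop
14. deliver 1→0:  nop
15. deliver 2→1:  nop
16. timeout(3):  <3:cand t1 ->
17. deliver 2→3:  <3:foll t2 ->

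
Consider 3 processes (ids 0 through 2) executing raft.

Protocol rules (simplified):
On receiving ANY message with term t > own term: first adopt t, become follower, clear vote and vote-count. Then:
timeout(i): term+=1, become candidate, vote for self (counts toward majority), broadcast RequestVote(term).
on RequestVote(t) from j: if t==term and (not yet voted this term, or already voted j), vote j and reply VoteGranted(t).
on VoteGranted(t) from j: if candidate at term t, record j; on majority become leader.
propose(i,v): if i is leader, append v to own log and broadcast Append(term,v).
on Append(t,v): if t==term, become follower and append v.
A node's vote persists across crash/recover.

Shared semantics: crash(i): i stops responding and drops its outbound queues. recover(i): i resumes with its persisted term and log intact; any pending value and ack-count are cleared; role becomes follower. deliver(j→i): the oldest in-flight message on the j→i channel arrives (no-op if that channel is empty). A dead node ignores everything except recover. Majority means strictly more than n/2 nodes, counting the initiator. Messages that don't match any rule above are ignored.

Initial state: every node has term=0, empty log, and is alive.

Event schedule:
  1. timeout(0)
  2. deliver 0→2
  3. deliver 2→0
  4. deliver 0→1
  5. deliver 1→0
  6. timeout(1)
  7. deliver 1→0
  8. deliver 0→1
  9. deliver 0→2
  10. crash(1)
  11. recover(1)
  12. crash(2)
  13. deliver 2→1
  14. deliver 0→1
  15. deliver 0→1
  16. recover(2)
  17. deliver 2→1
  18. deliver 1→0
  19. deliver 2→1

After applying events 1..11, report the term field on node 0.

1. timeout(0):  <0:cand t1 ->
2. deliver 0→2:  <2:foll t1 ->
3. deliver 2→0:  <0:lead t1 ->
4. deliver 0→1:  <1:foll t1 ->
5. deliver 1→0:  nop
6. timeout(1):  <1:cand t2 ->
7. deliver 1→0:  <0:foll t2 ->
8. deliver 0→1:  <1:lead t2 ->
9. deliver 0→2:  nop
10. crash(1):  <1:✗lead t2 ->
11. recover(1):  <1:foll t2 ->

2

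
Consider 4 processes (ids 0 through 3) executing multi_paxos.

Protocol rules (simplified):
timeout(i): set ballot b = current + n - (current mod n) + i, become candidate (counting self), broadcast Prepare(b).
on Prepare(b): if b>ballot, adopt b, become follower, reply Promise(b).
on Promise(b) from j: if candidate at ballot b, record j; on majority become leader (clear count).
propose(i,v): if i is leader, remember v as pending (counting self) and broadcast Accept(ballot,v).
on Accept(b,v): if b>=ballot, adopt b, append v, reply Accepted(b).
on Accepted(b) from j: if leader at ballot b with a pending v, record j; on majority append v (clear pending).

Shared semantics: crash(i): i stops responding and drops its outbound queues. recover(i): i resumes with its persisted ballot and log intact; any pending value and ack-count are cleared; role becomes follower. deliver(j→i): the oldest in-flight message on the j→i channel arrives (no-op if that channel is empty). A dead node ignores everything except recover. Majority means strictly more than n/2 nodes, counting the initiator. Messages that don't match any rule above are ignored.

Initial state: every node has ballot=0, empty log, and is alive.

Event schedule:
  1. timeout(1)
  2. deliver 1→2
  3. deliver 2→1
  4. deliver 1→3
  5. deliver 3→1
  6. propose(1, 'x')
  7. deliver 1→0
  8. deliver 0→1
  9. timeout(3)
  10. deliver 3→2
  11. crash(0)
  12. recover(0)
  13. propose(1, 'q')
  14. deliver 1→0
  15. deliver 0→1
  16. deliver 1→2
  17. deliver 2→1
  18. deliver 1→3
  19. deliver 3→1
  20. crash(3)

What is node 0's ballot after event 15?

5

[1] timeout(1) → N1(cand b5 [-])
[2] deliver 1→2 → N2(foll b5 [-])
[3] deliver 2→1 → ∅
[4] deliver 1→3 → N3(foll b5 [-])
[5] deliver 3→1 → N1(lead b5 [-])
[6] propose(1,'x') → ∅
[7] deliver 1→0 → N0(foll b5 [-])
[8] deliver 0→1 → ∅
[9] timeout(3) → N3(cand b11 [-])
[10] deliver 3→2 → N2(foll b11 [-])
[11] crash(0) → N0(✗foll b5 [-])
[12] recover(0) → N0(foll b5 [-])
[13] propose(1,'q') → ∅
[14] deliver 1→0 → N0(foll b5 [x])
[15] deliver 0→1 → ∅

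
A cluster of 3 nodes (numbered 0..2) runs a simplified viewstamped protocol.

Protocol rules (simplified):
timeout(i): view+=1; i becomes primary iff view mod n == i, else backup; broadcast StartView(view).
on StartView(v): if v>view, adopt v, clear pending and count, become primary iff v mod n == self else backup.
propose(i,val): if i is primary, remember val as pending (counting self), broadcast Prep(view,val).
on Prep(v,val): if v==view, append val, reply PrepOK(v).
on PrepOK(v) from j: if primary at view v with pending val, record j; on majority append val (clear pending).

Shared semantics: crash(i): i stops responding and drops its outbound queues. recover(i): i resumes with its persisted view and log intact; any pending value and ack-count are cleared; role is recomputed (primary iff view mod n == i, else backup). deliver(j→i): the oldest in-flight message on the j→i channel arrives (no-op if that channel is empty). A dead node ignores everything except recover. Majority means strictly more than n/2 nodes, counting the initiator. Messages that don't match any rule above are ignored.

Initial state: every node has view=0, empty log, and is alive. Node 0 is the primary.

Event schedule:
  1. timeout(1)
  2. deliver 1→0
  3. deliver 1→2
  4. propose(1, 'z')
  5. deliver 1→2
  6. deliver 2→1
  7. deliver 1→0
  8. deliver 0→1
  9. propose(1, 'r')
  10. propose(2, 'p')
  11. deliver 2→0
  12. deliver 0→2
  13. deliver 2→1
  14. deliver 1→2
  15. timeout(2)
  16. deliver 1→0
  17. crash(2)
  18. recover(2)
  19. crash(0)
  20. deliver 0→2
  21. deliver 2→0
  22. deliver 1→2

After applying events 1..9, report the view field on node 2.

step 1 timeout(1): 1={prim,v=1,log=-}
step 2 deliver 1→0: 0={back,v=1,log=-}
step 3 deliver 1→2: 2={back,v=1,log=-}
step 4 propose(1,'z'): —
step 5 deliver 1→2: 2={back,v=1,log=z}
step 6 deliver 2→1: 1={prim,v=1,log=z}
step 7 deliver 1→0: 0={back,v=1,log=z}
step 8 deliver 0→1: —
step 9 propose(1,'r'): —

1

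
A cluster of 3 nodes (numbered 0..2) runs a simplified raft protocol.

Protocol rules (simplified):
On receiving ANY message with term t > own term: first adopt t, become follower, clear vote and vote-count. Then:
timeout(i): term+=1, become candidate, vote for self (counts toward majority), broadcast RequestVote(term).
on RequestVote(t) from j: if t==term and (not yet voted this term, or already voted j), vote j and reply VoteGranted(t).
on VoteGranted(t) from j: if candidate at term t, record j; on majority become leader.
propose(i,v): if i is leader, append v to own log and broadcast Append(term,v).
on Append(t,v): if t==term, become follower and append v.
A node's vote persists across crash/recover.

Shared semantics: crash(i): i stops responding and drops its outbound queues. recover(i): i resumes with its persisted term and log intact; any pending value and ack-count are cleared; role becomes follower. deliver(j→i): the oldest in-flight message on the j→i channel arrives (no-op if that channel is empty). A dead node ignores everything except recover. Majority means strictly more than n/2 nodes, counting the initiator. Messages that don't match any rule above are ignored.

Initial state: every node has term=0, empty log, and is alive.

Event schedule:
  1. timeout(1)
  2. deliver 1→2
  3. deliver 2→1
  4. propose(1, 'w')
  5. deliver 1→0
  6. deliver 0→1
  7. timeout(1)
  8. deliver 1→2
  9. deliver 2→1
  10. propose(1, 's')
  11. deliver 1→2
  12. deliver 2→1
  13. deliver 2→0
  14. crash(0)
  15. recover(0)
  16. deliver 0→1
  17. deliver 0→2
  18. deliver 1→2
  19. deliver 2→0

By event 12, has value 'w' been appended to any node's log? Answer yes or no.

yes

step 1 timeout(1): 1={cand,t=1,log=-}
step 2 deliver 1→2: 2={foll,t=1,log=-}
step 3 deliver 2→1: 1={lead,t=1,log=-}
step 4 propose(1,'w'): 1={lead,t=1,log=w}
step 5 deliver 1→0: 0={foll,t=1,log=-}
step 6 deliver 0→1: —
step 7 timeout(1): 1={cand,t=2,log=w}
step 8 deliver 1→2: 2={foll,t=1,log=w}
step 9 deliver 2→1: —
step 10 propose(1,'s'): —
step 11 deliver 1→2: 2={foll,t=2,log=w}
step 12 deliver 2→1: 1={lead,t=2,log=w}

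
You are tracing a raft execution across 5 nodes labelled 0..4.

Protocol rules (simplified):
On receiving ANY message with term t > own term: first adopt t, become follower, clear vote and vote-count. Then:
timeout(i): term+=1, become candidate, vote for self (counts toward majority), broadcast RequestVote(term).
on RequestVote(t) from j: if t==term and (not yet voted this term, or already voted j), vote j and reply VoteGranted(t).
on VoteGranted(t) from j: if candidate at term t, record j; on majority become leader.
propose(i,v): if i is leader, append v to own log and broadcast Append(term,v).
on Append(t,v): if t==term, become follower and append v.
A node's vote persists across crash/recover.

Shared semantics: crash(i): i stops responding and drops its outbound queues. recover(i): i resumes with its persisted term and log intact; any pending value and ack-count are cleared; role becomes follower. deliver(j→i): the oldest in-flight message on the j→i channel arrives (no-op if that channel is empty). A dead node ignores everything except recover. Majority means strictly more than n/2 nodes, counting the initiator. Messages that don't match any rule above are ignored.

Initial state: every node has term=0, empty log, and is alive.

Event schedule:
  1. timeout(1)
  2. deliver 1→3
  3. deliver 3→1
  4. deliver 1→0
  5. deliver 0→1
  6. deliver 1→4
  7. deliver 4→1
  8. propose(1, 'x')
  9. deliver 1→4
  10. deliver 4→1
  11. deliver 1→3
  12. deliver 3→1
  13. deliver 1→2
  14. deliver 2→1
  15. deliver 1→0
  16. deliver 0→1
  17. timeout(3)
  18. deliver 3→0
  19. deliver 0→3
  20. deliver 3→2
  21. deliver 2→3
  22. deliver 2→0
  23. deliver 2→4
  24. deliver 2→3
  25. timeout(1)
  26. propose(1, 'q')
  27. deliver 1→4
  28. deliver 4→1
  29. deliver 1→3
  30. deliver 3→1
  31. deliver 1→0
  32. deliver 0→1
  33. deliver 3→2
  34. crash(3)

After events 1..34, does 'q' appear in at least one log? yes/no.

no

e1 timeout(1): 1[cand,t=1,-]
e2 deliver 1→3: 3[foll,t=1,-]
e3 deliver 3→1: ·
e4 deliver 1→0: 0[foll,t=1,-]
e5 deliver 0→1: 1[lead,t=1,-]
e6 deliver 1→4: 4[foll,t=1,-]
e7 deliver 4→1: ·
e8 propose(1,'x'): 1[lead,t=1,x]
e9 deliver 1→4: 4[foll,t=1,x]
e10 deliver 4→1: ·
e11 deliver 1→3: 3[foll,t=1,x]
e12 deliver 3→1: ·
e13 deliver 1→2: 2[foll,t=1,-]
e14 deliver 2→1: ·
e15 deliver 1→0: 0[foll,t=1,x]
e16 deliver 0→1: ·
e17 timeout(3): 3[cand,t=2,x]
e18 deliver 3→0: 0[foll,t=2,x]
e19 deliver 0→3: ·
e20 deliver 3→2: 2[foll,t=2,-]
e21 deliver 2→3: 3[lead,t=2,x]
e22 deliver 2→0: ·
e23 deliver 2→4: ·
e24 deliver 2→3: ·
e25 timeout(1): 1[cand,t=2,x]
e26 propose(1,'q'): ·
e27 deliver 1→4: 4[foll,t=2,x]
e28 deliver 4→1: ·
e29 deliver 1→3: ·
e30 deliver 3→1: ·
e31 deliver 1→0: ·
e32 deliver 0→1: ·
e33 deliver 3→2: ·
e34 crash(3): 3[✗lead,t=2,x]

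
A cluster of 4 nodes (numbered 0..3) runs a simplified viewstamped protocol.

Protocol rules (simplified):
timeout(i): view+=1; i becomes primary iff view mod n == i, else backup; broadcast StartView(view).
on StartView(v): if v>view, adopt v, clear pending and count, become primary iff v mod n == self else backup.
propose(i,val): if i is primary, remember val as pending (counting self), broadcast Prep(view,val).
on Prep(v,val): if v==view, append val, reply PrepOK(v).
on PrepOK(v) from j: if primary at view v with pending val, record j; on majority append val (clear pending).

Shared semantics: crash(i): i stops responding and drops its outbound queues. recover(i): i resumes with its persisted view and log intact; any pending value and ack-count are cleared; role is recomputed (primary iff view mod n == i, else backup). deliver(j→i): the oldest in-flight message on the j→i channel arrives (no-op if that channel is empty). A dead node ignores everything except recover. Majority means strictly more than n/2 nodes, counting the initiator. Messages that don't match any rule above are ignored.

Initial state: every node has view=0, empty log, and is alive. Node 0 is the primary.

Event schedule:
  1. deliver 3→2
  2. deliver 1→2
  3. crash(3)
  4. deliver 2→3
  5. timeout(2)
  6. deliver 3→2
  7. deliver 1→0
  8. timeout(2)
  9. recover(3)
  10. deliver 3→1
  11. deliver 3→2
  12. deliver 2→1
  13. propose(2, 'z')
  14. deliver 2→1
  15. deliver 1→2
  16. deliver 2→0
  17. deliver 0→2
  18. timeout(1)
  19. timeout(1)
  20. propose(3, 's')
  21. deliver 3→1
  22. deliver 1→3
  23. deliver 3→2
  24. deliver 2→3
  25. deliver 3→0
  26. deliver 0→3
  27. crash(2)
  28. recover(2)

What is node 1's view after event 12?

step 1 deliver 3→2: —
step 2 deliver 1→2: —
step 3 crash(3): 3={✗back,v=0,log=-}
step 4 deliver 2→3: —
step 5 timeout(2): 2={back,v=1,log=-}
step 6 deliver 3→2: —
step 7 deliver 1→0: —
step 8 timeout(2): 2={prim,v=2,log=-}
step 9 recover(3): 3={back,v=0,log=-}
step 10 deliver 3→1: —
step 11 deliver 3→2: —
step 12 deliver 2→1: 1={prim,v=1,log=-}

1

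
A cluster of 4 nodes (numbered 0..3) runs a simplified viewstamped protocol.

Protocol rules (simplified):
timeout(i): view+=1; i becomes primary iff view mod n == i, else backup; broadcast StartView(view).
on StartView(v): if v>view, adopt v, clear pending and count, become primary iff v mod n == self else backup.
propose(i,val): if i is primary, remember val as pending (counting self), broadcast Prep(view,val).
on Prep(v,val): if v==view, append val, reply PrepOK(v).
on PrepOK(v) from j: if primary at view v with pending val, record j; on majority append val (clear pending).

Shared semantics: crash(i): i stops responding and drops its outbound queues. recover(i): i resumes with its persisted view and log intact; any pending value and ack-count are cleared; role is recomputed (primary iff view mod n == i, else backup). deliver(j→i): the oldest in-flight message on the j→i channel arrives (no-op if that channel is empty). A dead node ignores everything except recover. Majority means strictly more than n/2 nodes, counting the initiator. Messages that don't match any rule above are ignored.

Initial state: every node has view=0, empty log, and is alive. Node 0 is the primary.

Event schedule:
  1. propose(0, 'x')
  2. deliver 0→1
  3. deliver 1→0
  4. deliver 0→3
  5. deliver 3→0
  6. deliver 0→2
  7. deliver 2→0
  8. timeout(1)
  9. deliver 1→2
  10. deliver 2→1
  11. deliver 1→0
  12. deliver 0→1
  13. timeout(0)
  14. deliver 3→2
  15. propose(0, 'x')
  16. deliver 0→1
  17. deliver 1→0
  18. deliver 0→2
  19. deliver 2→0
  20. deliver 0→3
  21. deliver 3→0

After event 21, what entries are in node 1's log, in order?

x

step 1 propose(0,'x'): —
step 2 deliver 0→1: 1={back,v=0,log=x}
step 3 deliver 1→0: —
step 4 deliver 0→3: 3={back,v=0,log=x}
step 5 deliver 3→0: 0={prim,v=0,log=x}
step 6 deliver 0→2: 2={back,v=0,log=x}
step 7 deliver 2→0: —
step 8 timeout(1): 1={prim,v=1,log=x}
step 9 deliver 1→2: 2={back,v=1,log=x}
step 10 deliver 2→1: —
step 11 deliver 1→0: 0={back,v=1,log=x}
step 12 deliver 0→1: —
step 13 timeout(0): 0={back,v=2,log=x}
step 14 deliver 3→2: —
step 15 propose(0,'x'): —
step 16 deliver 0→1: 1={back,v=2,log=x}
step 17 deliver 1→0: —
step 18 deliver 0→2: 2={prim,v=2,log=x}
step 19 deliver 2→0: —
step 20 deliver 0→3: 3={back,v=2,log=x}
step 21 deliver 3→0: —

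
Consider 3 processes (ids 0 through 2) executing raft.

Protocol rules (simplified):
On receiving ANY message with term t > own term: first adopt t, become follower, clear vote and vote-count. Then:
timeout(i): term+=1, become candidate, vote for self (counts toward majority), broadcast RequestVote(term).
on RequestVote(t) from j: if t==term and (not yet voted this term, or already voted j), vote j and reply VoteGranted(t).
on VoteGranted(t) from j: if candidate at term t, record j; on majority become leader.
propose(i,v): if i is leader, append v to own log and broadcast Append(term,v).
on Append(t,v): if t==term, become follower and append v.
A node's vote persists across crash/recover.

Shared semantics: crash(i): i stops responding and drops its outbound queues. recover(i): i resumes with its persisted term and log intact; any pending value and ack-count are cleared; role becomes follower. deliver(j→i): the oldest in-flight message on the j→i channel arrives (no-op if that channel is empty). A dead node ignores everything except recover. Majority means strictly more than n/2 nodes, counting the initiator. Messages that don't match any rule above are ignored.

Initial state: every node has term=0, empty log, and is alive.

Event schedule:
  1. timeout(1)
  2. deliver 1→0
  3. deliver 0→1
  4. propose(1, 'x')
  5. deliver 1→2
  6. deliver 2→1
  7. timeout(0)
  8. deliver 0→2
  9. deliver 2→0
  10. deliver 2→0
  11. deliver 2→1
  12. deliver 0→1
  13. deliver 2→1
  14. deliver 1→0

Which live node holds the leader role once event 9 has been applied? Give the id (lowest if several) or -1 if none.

after 1 — timeout(1): n1:cand/t1/[-]
after 2 — deliver 1→0: n0:foll/t1/[-]
after 3 — deliver 0→1: n1:lead/t1/[-]
after 4 — propose(1,'x'): n1:lead/t1/[x]
after 5 — deliver 1→2: n2:foll/t1/[-]
after 6 — deliver 2→1: ·
after 7 — timeout(0): n0:cand/t2/[-]
after 8 — deliver 0→2: n2:foll/t2/[-]
after 9 — deliver 2→0: n0:lead/t2/[-]

0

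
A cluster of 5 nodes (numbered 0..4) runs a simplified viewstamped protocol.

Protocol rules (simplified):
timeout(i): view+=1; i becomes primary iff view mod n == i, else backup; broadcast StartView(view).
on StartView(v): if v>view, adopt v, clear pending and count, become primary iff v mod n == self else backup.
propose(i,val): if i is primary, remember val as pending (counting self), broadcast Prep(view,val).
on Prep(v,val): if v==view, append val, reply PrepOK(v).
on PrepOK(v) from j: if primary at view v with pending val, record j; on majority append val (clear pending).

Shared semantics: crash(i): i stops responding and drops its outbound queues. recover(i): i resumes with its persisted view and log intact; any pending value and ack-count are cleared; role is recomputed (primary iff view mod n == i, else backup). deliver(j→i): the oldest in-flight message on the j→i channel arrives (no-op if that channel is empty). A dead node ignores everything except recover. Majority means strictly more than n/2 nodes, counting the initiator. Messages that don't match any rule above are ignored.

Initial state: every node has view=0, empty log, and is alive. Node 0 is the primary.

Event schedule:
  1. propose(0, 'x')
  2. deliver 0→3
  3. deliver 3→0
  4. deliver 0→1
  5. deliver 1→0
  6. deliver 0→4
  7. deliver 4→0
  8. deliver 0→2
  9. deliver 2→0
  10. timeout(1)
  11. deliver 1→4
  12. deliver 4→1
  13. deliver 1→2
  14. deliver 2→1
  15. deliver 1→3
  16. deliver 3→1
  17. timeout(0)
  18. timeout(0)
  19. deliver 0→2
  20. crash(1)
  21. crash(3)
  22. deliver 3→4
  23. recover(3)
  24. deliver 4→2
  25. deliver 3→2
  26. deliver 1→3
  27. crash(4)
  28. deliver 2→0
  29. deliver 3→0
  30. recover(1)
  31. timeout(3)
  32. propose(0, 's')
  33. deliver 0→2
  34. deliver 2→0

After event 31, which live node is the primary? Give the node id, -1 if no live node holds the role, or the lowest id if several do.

[1] propose(0,'x') → ∅
[2] deliver 0→3 → N3(back v0 [x])
[3] deliver 3→0 → ∅
[4] deliver 0→1 → N1(back v0 [x])
[5] deliver 1→0 → N0(prim v0 [x])
[6] deliver 0→4 → N4(back v0 [x])
[7] deliver 4→0 → ∅
[8] deliver 0→2 → N2(back v0 [x])
[9] deliver 2→0 → ∅
[10] timeout(1) → N1(prim v1 [x])
[11] deliver 1→4 → N4(back v1 [x])
[12] deliver 4→1 → ∅
[13] deliver 1→2 → N2(back v1 [x])
[14] deliver 2→1 → ∅
[15] deliver 1→3 → N3(back v1 [x])
[16] deliver 3→1 → ∅
[17] timeout(0) → N0(back v1 [x])
[18] timeout(0) → N0(back v2 [x])
[19] deliver 0→2 → ∅
[20] crash(1) → N1(✗prim v1 [x])
[21] crash(3) → N3(✗back v1 [x])
[22] deliver 3→4 → ∅
[23] recover(3) → N3(back v1 [x])
[24] deliver 4→2 → ∅
[25] deliver 3→2 → ∅
[26] deliver 1→3 → ∅
[27] crash(4) → N4(✗back v1 [x])
[28] deliver 2→0 → ∅
[29] deliver 3→0 → ∅
[30] recover(1) → N1(prim v1 [x])
[31] timeout(3) → N3(back v2 [x])

1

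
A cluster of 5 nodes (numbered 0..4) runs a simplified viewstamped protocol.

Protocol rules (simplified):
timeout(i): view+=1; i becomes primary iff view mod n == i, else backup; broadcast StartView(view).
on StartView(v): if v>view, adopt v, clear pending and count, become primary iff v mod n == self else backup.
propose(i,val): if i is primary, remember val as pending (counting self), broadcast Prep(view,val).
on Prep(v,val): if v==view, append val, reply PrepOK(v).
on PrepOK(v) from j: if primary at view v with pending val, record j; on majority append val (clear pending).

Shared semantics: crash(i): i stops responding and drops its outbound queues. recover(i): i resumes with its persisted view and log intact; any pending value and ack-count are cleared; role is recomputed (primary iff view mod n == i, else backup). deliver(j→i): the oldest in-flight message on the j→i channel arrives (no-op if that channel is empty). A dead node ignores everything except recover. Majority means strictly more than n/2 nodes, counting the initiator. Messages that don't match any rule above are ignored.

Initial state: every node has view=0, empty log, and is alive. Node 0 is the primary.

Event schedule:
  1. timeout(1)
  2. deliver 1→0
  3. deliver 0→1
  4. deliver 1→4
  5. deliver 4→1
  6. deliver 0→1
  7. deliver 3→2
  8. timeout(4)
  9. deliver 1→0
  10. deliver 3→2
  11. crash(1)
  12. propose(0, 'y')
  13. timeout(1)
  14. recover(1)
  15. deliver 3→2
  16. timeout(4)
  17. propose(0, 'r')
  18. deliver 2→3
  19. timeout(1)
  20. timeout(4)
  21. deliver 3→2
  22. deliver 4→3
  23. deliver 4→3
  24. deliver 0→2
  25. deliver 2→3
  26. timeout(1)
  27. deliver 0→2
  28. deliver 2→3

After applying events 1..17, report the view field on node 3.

0

step 1 timeout(1): 1={prim,v=1,log=-}
step 2 deliver 1→0: 0={back,v=1,log=-}
step 3 deliver 0→1: —
step 4 deliver 1→4: 4={back,v=1,log=-}
step 5 deliver 4→1: —
step 6 deliver 0→1: —
step 7 deliver 3→2: —
step 8 timeout(4): 4={back,v=2,log=-}
step 9 deliver 1→0: —
step 10 deliver 3→2: —
step 11 crash(1): 1={✗prim,v=1,log=-}
step 12 propose(0,'y'): —
step 13 timeout(1): —
step 14 recover(1): 1={prim,v=1,log=-}
step 15 deliver 3→2: —
step 16 timeout(4): 4={back,v=3,log=-}
step 17 propose(0,'r'): —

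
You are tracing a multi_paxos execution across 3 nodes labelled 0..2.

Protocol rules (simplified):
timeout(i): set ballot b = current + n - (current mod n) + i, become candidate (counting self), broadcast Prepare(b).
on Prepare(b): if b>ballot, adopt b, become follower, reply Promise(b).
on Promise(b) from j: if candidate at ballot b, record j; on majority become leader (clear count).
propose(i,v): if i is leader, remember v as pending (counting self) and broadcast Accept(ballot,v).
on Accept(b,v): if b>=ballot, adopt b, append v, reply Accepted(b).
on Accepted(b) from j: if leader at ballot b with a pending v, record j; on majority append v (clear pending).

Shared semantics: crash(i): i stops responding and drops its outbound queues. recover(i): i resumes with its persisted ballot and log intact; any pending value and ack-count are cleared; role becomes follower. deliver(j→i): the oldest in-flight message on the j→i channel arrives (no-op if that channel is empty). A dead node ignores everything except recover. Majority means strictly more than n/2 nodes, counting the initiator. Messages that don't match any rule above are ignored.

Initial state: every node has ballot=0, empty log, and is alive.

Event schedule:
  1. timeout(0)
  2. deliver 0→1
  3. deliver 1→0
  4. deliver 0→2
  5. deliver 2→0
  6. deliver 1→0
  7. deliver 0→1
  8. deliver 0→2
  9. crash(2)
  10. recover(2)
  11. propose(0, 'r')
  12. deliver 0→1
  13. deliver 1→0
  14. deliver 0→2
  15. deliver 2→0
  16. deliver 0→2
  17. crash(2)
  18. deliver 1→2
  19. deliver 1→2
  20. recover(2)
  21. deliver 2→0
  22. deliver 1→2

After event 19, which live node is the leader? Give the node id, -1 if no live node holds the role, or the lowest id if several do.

0

step 1 timeout(0): 0={cand,b=3,log=-}
step 2 deliver 0→1: 1={foll,b=3,log=-}
step 3 deliver 1→0: 0={lead,b=3,log=-}
step 4 deliver 0→2: 2={foll,b=3,log=-}
step 5 deliver 2→0: —
step 6 deliver 1→0: —
step 7 deliver 0→1: —
step 8 deliver 0→2: —
step 9 crash(2): 2={✗foll,b=3,log=-}
step 10 recover(2): 2={foll,b=3,log=-}
step 11 propose(0,'r'): —
step 12 deliver 0→1: 1={foll,b=3,log=r}
step 13 deliver 1→0: 0={lead,b=3,log=r}
step 14 deliver 0→2: 2={foll,b=3,log=r}
step 15 deliver 2→0: —
step 16 deliver 0→2: —
step 17 crash(2): 2={✗foll,b=3,log=r}
step 18 deliver 1→2: —
step 19 deliver 1→2: —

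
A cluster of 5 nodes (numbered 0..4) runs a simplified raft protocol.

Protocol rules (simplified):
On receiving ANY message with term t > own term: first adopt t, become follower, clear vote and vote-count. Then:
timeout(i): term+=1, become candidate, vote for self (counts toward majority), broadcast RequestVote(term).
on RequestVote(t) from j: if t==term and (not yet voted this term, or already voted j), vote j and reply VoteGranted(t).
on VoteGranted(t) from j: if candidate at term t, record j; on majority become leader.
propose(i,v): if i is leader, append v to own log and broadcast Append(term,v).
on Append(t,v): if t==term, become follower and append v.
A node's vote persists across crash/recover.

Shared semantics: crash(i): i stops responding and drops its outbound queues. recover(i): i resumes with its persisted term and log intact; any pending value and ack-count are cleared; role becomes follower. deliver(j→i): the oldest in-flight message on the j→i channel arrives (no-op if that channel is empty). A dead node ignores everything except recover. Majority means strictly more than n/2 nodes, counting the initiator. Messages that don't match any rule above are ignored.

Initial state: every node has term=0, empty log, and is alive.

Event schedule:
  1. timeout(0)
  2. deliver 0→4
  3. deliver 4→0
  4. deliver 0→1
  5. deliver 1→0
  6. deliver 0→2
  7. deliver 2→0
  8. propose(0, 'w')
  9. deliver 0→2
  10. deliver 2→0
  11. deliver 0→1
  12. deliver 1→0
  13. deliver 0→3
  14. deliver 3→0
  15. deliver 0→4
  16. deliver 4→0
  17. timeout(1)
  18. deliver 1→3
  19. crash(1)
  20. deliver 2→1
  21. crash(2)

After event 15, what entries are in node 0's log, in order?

after 1 — timeout(0): n0:cand/t1/[-]
after 2 — deliver 0→4: n4:foll/t1/[-]
after 3 — deliver 4→0: ·
after 4 — deliver 0→1: n1:foll/t1/[-]
after 5 — deliver 1→0: n0:lead/t1/[-]
after 6 — deliver 0→2: n2:foll/t1/[-]
after 7 — deliver 2→0: ·
after 8 — propose(0,'w'): n0:lead/t1/[w]
after 9 — deliver 0→2: n2:foll/t1/[w]
after 10 — deliver 2→0: ·
after 11 — deliver 0→1: n1:foll/t1/[w]
after 12 — deliver 1→0: ·
after 13 — deliver 0→3: n3:foll/t1/[-]
after 14 — deliver 3→0: ·
after 15 — deliver 0→4: n4:foll/t1/[w]

w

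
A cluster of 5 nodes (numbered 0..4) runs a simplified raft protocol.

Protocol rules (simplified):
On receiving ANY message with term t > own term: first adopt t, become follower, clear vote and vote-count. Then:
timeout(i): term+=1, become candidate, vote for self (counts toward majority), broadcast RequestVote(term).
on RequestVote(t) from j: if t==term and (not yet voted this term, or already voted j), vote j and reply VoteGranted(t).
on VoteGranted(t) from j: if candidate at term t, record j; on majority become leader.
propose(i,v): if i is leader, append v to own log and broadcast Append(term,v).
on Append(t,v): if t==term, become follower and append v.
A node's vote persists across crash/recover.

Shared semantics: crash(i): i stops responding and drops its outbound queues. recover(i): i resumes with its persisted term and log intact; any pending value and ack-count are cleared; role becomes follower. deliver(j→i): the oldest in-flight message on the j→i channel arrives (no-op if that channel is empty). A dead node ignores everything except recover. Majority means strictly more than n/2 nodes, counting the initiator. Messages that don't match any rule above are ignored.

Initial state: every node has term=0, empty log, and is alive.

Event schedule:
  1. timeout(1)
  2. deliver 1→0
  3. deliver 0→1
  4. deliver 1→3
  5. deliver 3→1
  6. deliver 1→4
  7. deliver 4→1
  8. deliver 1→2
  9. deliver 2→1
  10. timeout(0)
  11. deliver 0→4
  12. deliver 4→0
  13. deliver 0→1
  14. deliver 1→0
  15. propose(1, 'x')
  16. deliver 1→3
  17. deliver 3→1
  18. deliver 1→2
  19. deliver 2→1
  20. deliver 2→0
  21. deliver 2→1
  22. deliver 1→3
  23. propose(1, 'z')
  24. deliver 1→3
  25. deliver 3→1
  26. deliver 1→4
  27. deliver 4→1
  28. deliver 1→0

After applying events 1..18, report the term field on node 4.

e1 timeout(1): 1[cand,t=1,-]
e2 deliver 1→0: 0[foll,t=1,-]
e3 deliver 0→1: ·
e4 deliver 1→3: 3[foll,t=1,-]
e5 deliver 3→1: 1[lead,t=1,-]
e6 deliver 1→4: 4[foll,t=1,-]
e7 deliver 4→1: ·
e8 deliver 1→2: 2[foll,t=1,-]
e9 deliver 2→1: ·
e10 timeout(0): 0[cand,t=2,-]
e11 deliver 0→4: 4[foll,t=2,-]
e12 deliver 4→0: ·
e13 deliver 0→1: 1[foll,t=2,-]
e14 deliver 1→0: 0[lead,t=2,-]
e15 propose(1,'x'): ·
e16 deliver 1→3: ·
e17 deliver 3→1: ·
e18 deliver 1→2: ·

2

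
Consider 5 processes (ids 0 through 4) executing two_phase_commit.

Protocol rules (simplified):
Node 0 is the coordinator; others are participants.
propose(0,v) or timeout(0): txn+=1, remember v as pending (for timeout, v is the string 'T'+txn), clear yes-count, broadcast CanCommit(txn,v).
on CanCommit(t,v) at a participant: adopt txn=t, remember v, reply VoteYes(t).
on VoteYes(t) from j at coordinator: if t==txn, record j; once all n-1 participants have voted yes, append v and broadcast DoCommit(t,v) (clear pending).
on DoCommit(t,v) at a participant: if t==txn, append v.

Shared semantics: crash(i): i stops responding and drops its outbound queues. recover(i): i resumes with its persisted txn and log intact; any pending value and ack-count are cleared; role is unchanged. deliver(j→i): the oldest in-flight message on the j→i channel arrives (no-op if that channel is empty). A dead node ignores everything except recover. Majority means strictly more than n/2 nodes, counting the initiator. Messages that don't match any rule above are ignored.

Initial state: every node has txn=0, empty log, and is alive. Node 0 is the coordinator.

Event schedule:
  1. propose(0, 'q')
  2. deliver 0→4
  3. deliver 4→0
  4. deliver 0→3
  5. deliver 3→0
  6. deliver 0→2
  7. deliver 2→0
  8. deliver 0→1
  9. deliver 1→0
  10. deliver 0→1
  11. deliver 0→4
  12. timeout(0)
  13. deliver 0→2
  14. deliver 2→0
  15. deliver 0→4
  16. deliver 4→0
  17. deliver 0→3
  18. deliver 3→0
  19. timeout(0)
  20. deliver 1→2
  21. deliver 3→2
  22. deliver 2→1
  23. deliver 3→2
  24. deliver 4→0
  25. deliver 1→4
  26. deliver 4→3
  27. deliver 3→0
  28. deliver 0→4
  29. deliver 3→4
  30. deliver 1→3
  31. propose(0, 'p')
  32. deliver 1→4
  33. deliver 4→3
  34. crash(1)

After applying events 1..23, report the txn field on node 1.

1

1. propose(0,'q'):  <0:coor t1 ->
2. deliver 0→4:  <4:part t1 ->
3. deliver 4→0:  nop
4. deliver 0→3:  <3:part t1 ->
5. deliver 3→0:  nop
6. deliver 0→2:  <2:part t1 ->
7. deliver 2→0:  nop
8. deliver 0→1:  <1:part t1 ->
9. deliver 1→0:  <0:coor t1 q>
10. deliver 0→1:  <1:part t1 q>
11. deliver 0→4:  <4:part t1 q>
12. timeout(0):  <0:coor t2 q>
13. deliver 0→2:  <2:part t1 q>
14. deliver 2→0:  nop
15. deliver 0→4:  <4:part t2 q>
16. deliver 4→0:  nop
17. deliver 0→3:  <3:part t1 q>
18. deliver 3→0:  nop
19. timeout(0):  <0:coor t3 q>
20. deliver 1→2:  nop
21. deliver 3→2:  nop
22. deliver 2→1:  nop
23. deliver 3→2:  nop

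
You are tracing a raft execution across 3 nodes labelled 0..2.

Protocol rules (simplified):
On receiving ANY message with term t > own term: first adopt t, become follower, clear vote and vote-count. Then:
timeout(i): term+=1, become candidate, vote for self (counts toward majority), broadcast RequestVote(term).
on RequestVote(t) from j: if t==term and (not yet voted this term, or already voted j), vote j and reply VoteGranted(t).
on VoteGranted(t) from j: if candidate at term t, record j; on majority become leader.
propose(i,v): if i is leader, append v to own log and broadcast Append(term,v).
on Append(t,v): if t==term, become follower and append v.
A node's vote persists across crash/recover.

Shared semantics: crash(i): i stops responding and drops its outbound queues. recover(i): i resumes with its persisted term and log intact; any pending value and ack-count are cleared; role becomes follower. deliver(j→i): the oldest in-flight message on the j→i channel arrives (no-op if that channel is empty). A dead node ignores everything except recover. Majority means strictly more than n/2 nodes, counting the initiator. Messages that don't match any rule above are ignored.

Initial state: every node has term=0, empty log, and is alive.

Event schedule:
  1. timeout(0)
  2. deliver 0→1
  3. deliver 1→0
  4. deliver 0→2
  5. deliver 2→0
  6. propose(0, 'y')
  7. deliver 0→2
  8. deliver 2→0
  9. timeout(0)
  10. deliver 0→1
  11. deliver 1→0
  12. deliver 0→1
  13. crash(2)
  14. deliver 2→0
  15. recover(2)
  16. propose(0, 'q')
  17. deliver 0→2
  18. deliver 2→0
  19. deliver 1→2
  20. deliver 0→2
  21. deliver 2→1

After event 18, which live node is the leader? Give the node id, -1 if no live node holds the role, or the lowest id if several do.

0

1. timeout(0):  <0:cand t1 ->
2. deliver 0→1:  <1:foll t1 ->
3. deliver 1→0:  <0:lead t1 ->
4. deliver 0→2:  <2:foll t1 ->
5. deliver 2→0:  nop
6. propose(0,'y'):  <0:lead t1 y>
7. deliver 0→2:  <2:foll t1 y>
8. deliver 2→0:  nop
9. timeout(0):  <0:cand t2 y>
10. deliver 0→1:  <1:foll t1 y>
11. deliver 1→0:  nop
12. deliver 0→1:  <1:foll t2 y>
13. crash(2):  <2:✗foll t1 y>
14. deliver 2→0:  nop
15. recover(2):  <2:foll t1 y>
16. propose(0,'q'):  nop
17. deliver 0→2:  <2:foll t2 y>
18. deliver 2→0:  <0:lead t2 y>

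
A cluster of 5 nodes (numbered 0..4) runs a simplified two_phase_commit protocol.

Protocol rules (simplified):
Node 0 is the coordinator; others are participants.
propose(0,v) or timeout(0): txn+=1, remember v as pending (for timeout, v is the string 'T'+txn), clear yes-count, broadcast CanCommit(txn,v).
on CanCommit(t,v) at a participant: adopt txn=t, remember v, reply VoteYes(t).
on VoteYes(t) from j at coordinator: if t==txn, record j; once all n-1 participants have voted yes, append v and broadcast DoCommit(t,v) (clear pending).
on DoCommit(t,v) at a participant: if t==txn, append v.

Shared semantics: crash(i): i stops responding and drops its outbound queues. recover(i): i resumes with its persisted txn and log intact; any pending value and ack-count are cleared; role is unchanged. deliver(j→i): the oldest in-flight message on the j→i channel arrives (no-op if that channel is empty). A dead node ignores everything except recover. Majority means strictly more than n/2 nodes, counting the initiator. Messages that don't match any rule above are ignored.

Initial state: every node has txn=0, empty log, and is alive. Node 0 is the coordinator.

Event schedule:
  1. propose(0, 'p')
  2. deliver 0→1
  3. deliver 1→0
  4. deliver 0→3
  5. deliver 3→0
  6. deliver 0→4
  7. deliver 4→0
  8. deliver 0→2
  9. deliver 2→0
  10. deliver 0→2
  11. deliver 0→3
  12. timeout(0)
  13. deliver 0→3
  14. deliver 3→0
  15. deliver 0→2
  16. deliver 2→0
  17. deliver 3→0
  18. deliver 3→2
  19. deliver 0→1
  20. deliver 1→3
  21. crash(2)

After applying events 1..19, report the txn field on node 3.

2

after 1 — propose(0,'p'): n0:coor/t1/[-]
after 2 — deliver 0→1: n1:part/t1/[-]
after 3 — deliver 1→0: ·
after 4 — deliver 0→3: n3:part/t1/[-]
after 5 — deliver 3→0: ·
after 6 — deliver 0→4: n4:part/t1/[-]
after 7 — deliver 4→0: ·
after 8 — deliver 0→2: n2:part/t1/[-]
after 9 — deliver 2→0: n0:coor/t1/[p]
after 10 — deliver 0→2: n2:part/t1/[p]
after 11 — deliver 0→3: n3:part/t1/[p]
after 12 — timeout(0): n0:coor/t2/[p]
after 13 — deliver 0→3: n3:part/t2/[p]
after 14 — deliver 3→0: ·
after 15 — deliver 0→2: n2:part/t2/[p]
after 16 — deliver 2→0: ·
after 17 — deliver 3→0: ·
after 18 — deliver 3→2: ·
after 19 — deliver 0→1: n1:part/t1/[p]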